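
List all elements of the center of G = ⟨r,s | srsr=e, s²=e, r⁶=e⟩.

An element z ∈ Z(G) iff z commutes with every generator.
For example r³ is central: (r³)·r = r⁴ = r·(r³); (r³)·s = r³s = s·(r³).
Whereas r ∉ Z(G) since r·s = rs ≠ r⁵s = s·r.
Checking each of the 12 elements this way gives Z(G) = {e, r³}, of order 2.

Answer: {e, r³}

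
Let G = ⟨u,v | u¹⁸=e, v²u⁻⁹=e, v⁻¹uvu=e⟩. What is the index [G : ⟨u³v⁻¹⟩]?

First find ord(u³v⁻¹) by computing successive powers:
  (u³v⁻¹)¹ = u³v⁻¹, (u³v⁻¹)² = u⁹, (u³v⁻¹)³ = u³v, (u³v⁻¹)⁴ = e.
So |⟨u³v⁻¹⟩| = ord(u³v⁻¹) = 4. With |G| = 36, by Lagrange [G : ⟨u³v⁻¹⟩] = 36/4 = 9.

Answer: 9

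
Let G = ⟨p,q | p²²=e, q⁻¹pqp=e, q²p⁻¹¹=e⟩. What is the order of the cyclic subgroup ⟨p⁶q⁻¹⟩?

|⟨p⁶q⁻¹⟩| equals the order of p⁶q⁻¹. Compute successive powers until reaching e:
  (p⁶q⁻¹)¹ = p⁶q⁻¹, (p⁶q⁻¹)² = p¹¹, (p⁶q⁻¹)³ = p⁶q, (p⁶q⁻¹)⁴ = e.
The smallest positive k with (p⁶q⁻¹)ᵏ = e is 4, so |⟨p⁶q⁻¹⟩| = 4.

Answer: 4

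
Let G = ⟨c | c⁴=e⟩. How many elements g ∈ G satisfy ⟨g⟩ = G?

G is cyclic of order 4. An element generates G iff its order is 4, and a cyclic group of order 4 has exactly φ(4) = 2 such elements.

Answer: 2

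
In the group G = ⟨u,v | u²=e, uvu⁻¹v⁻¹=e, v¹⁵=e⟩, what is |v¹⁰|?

Compute successive powers until reaching e:
  (v¹⁰)¹ = v¹⁰, (v¹⁰)² = v⁵, (v¹⁰)³ = e.
The smallest positive k with (v¹⁰)ᵏ = e is 3.

Answer: 3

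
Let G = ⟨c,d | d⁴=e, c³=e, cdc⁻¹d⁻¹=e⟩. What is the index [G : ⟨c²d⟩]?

First find ord(c²d) by computing successive powers:
  (c²d)¹ = c²d, (c²d)² = cd², (c²d)³ = d³, (c²d)⁴ = c², (c²d)⁵ = cd, (c²d)⁶ = d², (c²d)⁷ = c²d³, (c²d)⁸ = c, (c²d)⁹ = d, (c²d)¹⁰ = c²d², (c²d)¹¹ = cd³, (c²d)¹² = e.
So |⟨c²d⟩| = ord(c²d) = 12. With |G| = 12, by Lagrange [G : ⟨c²d⟩] = 12/12 = 1.

Answer: 1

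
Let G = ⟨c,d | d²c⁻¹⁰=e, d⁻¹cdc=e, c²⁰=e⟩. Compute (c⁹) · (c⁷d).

Compute (c⁹) · (c⁷d) by multiplying left to right and reducing via the relations at each step:
  (c⁹) · c⁷ = c¹⁶
  (c¹⁶) · d = c⁶d⁻¹

Answer: c⁶d⁻¹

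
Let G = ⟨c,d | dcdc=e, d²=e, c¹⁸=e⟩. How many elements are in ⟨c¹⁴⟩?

|⟨c¹⁴⟩| equals the order of c¹⁴. Compute successive powers until reaching e:
  (c¹⁴)¹ = c¹⁴, (c¹⁴)² = c¹⁰, (c¹⁴)³ = c⁶, (c¹⁴)⁴ = c², (c¹⁴)⁵ = c¹⁶, (c¹⁴)⁶ = c¹², (c¹⁴)⁷ = c⁸, (c¹⁴)⁸ = c⁴, (c¹⁴)⁹ = e.
The smallest positive k with (c¹⁴)ᵏ = e is 9, so |⟨c¹⁴⟩| = 9.

Answer: 9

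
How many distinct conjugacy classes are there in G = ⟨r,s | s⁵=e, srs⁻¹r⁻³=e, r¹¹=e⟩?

The conjugacy classes (representative and size) are:
  [e] (size 1), [r³] (size 5), [r⁶] (size 5), [r⁷s] (size 11), [r⁹s²] (size 11), [r⁷s³] (size 11), [r⁷s⁴] (size 11).
Class equation: 1 + 5 + 5 + 11 + 11 + 11 + 11 = 55 = |G|. So G has 7 conjugacy classes.

Answer: 7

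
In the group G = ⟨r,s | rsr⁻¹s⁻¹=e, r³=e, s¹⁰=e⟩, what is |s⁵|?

Compute successive powers until reaching e:
  (s⁵)¹ = s⁵, (s⁵)² = e.
The smallest positive k with (s⁵)ᵏ = e is 2.

Answer: 2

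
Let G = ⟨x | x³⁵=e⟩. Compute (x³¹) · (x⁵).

Compute (x³¹) · (x⁵) by multiplying left to right and reducing via the relations at each step:
  (x³¹) · x⁵ = x

Answer: x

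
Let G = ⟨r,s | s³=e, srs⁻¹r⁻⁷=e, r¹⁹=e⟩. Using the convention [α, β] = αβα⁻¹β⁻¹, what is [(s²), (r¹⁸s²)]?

[(s²), (r¹⁸s²)] = (s²)·(r¹⁸s²)·(s²)⁻¹·(r¹⁸s²)⁻¹.
  (s²) · (r¹⁸s²) = r⁸s
  (r⁸s) · s = r⁸s²
  (r⁸s²) · (r⁷s) = r⁹

Answer: r⁹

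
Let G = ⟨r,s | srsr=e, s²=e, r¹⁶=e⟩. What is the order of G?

Enumerate words in the generators, reducing via the relations: the distinct elements are
  {e, r, s, rs, r², r³, r⁴, r⁵, r⁶, r⁷, r⁸, r⁹, r²s, r³s, r¹², r¹³, r¹¹, r¹⁰, r¹⁴, r¹⁵, r⁴s, r⁵s, r⁶s, r⁷s, r⁸s, r⁹s, r¹²s, r¹³s, r¹¹s, r¹⁰s, r¹⁴s, r¹⁵s}.
No further products give new elements, so |G| = 32.

Answer: 32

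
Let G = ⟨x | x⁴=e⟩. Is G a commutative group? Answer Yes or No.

G has a single generator, so G is cyclic and hence abelian.

Answer: Yes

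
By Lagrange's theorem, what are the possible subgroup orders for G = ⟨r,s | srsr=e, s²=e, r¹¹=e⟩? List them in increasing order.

|G| = 22 = 2 · 11. By Lagrange's theorem the order of any subgroup divides 22; the divisors of 22 are 1, 2, 11, 22.

Answer: 1, 2, 11, 22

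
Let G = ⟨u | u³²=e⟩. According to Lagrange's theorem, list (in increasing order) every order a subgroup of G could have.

|G| = 32 = 2⁵. By Lagrange's theorem the order of any subgroup divides 32; the divisors of 32 are 1, 2, 4, 8, 16, 32.

Answer: 1, 2, 4, 8, 16, 32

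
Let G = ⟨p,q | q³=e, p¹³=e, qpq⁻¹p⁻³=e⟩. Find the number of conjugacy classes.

The conjugacy classes (representative and size) are:
  [e] (size 1), [p] (size 3), [p⁵] (size 3), [p¹⁰] (size 3), [p⁸] (size 3), [p¹⁰q] (size 13), [p⁷q²] (size 13).
Class equation: 1 + 3 + 3 + 3 + 3 + 13 + 13 = 39 = |G|. So G has 7 conjugacy classes.

Answer: 7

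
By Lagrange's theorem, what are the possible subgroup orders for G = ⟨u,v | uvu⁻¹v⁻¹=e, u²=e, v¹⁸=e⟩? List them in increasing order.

|G| = 36 = 2² · 3². By Lagrange's theorem the order of any subgroup divides 36; the divisors of 36 are 1, 2, 3, 4, 6, 9, 12, 18, 36.

Answer: 1, 2, 3, 4, 6, 9, 12, 18, 36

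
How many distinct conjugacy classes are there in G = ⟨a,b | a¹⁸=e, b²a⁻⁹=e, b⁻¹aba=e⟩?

The conjugacy classes (representative and size) are:
  [e] (size 1), [a¹⁷] (size 2), [a¹⁶] (size 2), [a³] (size 2), [a¹⁴] (size 2), [a¹³] (size 2), [a¹²] (size 2), [a¹¹] (size 2), [a¹⁰] (size 2), [a⁹] (size 1), [a⁸b] (size 9), [ab] (size 9).
Class equation: 1 + 2 + 2 + 2 + 2 + 2 + 2 + 2 + 2 + 1 + 9 + 9 = 36 = |G|. So G has 12 conjugacy classes.

Answer: 12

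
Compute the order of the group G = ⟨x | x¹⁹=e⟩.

G is generated by a single element, so G is cyclic. The relator gives x¹⁹ = e and no smaller power is forced to be e, so the 19 powers {e, x, x², x³, x⁴, x⁵, x⁶, x⁷, x⁸, x⁹, x¹², x¹³, x¹¹, x¹⁰, x¹⁴, x¹⁵, x¹⁶, x¹⁷, x¹⁸} are distinct. Hence |G| = 19.

Answer: 19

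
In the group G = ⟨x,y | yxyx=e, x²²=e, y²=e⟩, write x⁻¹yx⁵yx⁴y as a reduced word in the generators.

Multiply left to right, reducing at each step:
  (x²¹) · y = x²¹y
  (x²¹y) · x⁵ = x¹⁶y
  (x¹⁶y) · y = x¹⁶
  (x¹⁶) · x⁴ = x²⁰
  (x²⁰) · y = x²⁰y

Answer: x²⁰y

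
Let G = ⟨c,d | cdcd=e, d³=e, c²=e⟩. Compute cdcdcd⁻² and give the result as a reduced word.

Multiply left to right, reducing at each step:
  c · d = cd
  (cd) · c = d²
  (d²) · d = e
  e · c = c
  c · d⁻² = cd

Answer: cd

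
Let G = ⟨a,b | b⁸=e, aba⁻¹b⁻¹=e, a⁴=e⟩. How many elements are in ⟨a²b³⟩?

|⟨a²b³⟩| equals the order of a²b³. Compute successive powers until reaching e:
  (a²b³)¹ = a²b³, (a²b³)² = b⁶, (a²b³)³ = a²b, (a²b³)⁴ = b⁴, (a²b³)⁵ = a²b⁷, (a²b³)⁶ = b², (a²b³)⁷ = a²b⁵, (a²b³)⁸ = e.
The smallest positive k with (a²b³)ᵏ = e is 8, so |⟨a²b³⟩| = 8.

Answer: 8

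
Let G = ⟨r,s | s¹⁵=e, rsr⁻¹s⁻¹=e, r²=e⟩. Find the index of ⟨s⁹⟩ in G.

First find ord(s⁹) by computing successive powers:
  (s⁹)¹ = s⁹, (s⁹)² = s³, (s⁹)³ = s¹², (s⁹)⁴ = s⁶, (s⁹)⁵ = e.
So |⟨s⁹⟩| = ord(s⁹) = 5. With |G| = 30, by Lagrange [G : ⟨s⁹⟩] = 30/5 = 6.

Answer: 6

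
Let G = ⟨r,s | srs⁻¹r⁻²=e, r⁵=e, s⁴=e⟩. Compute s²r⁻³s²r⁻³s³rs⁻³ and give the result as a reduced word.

Multiply left to right, reducing at each step:
  (s²) · r⁻³ = r³s²
  (r³s²) · s² = r³
  (r³) · r⁻³ = e
  e · s³ = s³
  (s³) · r = r³s³
  (r³s³) · s⁻³ = r³

Answer: r³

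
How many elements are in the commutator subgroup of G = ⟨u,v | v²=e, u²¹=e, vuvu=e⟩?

G' = [G, G] is generated by all commutators. The generator-pair commutators are: [u, v] = u².
The subgroup they normally generate is {e, u, u², u³, u⁴, u⁵, u⁶, u⁷, u⁸, u⁹, u¹⁰, u¹¹, u¹², u¹³, u¹⁴, u¹⁵, u¹⁶, u¹⁷, u¹⁸, u¹⁹, u²⁰}, of order 21.
Check: |G/G'| = 42/21 = 2 is the order of the abelianisation.

Answer: 21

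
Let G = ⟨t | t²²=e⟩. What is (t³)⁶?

Compute successive powers of (t³), reducing at each step:
  (t³)²: (t³) · t³ = t⁶
  (t³)³: (t⁶) · t³ = t⁹
  (t³)⁴: (t⁹) · t³ = t¹²
  (t³)⁵: (t¹²) · t³ = t¹⁵
  (t³)⁶: (t¹⁵) · t³ = t¹⁸

Answer: t¹⁸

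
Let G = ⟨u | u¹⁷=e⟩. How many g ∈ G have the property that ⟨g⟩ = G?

G is cyclic of order 17. An element generates G iff its order is 17, and a cyclic group of order 17 has exactly φ(17) = 16 such elements.

Answer: 16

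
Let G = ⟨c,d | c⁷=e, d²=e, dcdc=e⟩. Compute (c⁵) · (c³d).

Compute (c⁵) · (c³d) by multiplying left to right and reducing via the relations at each step:
  (c⁵) · c³ = c
  c · d = cd

Answer: cd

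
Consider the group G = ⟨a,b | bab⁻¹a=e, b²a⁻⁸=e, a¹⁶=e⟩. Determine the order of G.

Enumerate words in the generators, reducing via the relations: the distinct elements are
  {a, b, e, ab, a², a³, a⁴, a⁵, a⁶, a⁷, a⁸, a⁹, a²b, a³b, a¹², a¹³, a¹¹, a¹⁰, a¹⁴, a¹⁵, a⁴b, a⁵b, a⁶b, a⁷b, b⁻¹, ab⁻¹, a²b⁻¹, a³b⁻¹, a⁴b⁻¹, a⁵b⁻¹, a⁶b⁻¹, a⁷b⁻¹}.
No further products give new elements, so |G| = 32.

Answer: 32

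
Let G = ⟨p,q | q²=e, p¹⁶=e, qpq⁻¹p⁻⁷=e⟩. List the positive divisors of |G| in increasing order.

|G| = 32 = 2⁵. By Lagrange's theorem the order of any subgroup divides 32; the divisors of 32 are 1, 2, 4, 8, 16, 32.

Answer: 1, 2, 4, 8, 16, 32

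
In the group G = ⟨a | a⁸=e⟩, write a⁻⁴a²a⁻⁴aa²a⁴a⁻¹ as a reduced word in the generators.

Multiply left to right, reducing at each step:
  (a⁴) · a² = a⁶
  (a⁶) · a⁻⁴ = a²
  (a²) · a = a³
  (a³) · a² = a⁵
  (a⁵) · a⁴ = a
  a · a⁻¹ = e

Answer: e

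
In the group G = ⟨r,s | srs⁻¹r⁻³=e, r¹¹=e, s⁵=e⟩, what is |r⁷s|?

Compute successive powers until reaching e:
  (r⁷s)¹ = r⁷s, (r⁷s)² = r⁶s², (r⁷s)³ = r³s³, (r⁷s)⁴ = r⁵s⁴, (r⁷s)⁵ = e.
The smallest positive k with (r⁷s)ᵏ = e is 5.

Answer: 5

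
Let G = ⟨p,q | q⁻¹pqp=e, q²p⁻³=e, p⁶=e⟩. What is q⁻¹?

The order of q is 4 (smallest k with qᵏ = e), so q⁻¹ = q³ = q⁻¹.
Check: q · (q⁻¹) → q · q⁻¹ = e, giving e as required.

Answer: q⁻¹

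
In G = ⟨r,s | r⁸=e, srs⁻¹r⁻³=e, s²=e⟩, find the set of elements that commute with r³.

⟨r³⟩ ⊆ C_G(r³) since powers of r³ commute with r³; so |C_G(r³)| ≥ |⟨r³⟩| = 8.
By orbit–stabilizer, |C_G(r³)| = |G| / |conj. class of r³| = 16 / 2 = 8.
The 8 elements commuting with r³ are {e, r, r², r³, r⁴, r⁵, r⁶, r⁷}.

Answer: {e, r, r², r³, r⁴, r⁵, r⁶, r⁷}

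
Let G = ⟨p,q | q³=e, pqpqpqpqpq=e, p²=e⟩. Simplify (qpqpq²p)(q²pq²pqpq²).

Compute (qpqpq²p) · (q²pq²pqpq²) by multiplying left to right and reducing via the relations at each step:
  (qpqpq²p) · q² = qpqpq²pq²
  (qpqpq²pq²) · p = qpq²pqpq
  (qpq²pqpq) · q² = qpq²pqp
  (qpq²pqp) · p = qpq²pq
  (qpq²pq) · q = qpq²pq²
  (qpq²pq²) · p = q²pqpq
  (q²pqpq) · q² = q²pqp

Answer: q²pqp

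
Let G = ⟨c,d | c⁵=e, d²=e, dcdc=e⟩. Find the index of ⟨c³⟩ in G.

First find ord(c³) by computing successive powers:
  (c³)¹ = c³, (c³)² = c, (c³)³ = c⁴, (c³)⁴ = c², (c³)⁵ = e.
So |⟨c³⟩| = ord(c³) = 5. With |G| = 10, by Lagrange [G : ⟨c³⟩] = 10/5 = 2.

Answer: 2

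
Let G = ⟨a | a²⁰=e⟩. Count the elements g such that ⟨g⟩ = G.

G is cyclic of order 20. An element generates G iff its order is 20, and a cyclic group of order 20 has exactly φ(20) = 8 such elements.

Answer: 8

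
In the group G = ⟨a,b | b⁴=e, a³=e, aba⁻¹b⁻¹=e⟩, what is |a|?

Compute successive powers until reaching e:
  a¹ = a, a² = a², a³ = e.
The smallest positive k with aᵏ = e is 3.

Answer: 3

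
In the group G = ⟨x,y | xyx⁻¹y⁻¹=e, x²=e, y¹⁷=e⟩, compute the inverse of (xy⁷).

The order of (xy⁷) is 34 (smallest k with (xy⁷)ᵏ = e), so (xy⁷)⁻¹ = (xy⁷)³³ = xy¹⁰.
Check: (xy⁷) · (xy¹⁰) → (xy⁷) · x = y⁷;   (y⁷) · y¹⁰ = e, giving e as required.

Answer: xy¹⁰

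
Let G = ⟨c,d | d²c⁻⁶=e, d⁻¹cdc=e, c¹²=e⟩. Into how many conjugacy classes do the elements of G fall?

The conjugacy classes (representative and size) are:
  [e] (size 1), [c¹¹] (size 2), [c²] (size 2), [c⁹] (size 2), [c⁴] (size 2), [c⁵] (size 2), [c⁶] (size 1), [c²d] (size 6), [cd] (size 6).
Class equation: 1 + 2 + 2 + 2 + 2 + 2 + 1 + 6 + 6 = 24 = |G|. So G has 9 conjugacy classes.

Answer: 9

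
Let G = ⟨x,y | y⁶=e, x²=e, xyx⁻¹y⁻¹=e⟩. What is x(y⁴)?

Compute x · (y⁴) by multiplying left to right and reducing via the relations at each step:
  x · y⁴ = xy⁴

Answer: xy⁴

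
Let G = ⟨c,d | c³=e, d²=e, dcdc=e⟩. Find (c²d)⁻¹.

The order of (c²d) is 2 (smallest k with (c²d)ᵏ = e), so (c²d)⁻¹ = (c²d)¹ = c²d.
Check: (c²d) · (c²d) → (c²d) · c² = d;   d · d = e, giving e as required.

Answer: c²d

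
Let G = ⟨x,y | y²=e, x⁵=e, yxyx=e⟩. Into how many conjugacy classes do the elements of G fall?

The conjugacy classes (representative and size) are:
  [e] (size 1), [x] (size 2), [x²] (size 2), [y] (size 5).
Class equation: 1 + 2 + 2 + 5 = 10 = |G|. So G has 4 conjugacy classes.

Answer: 4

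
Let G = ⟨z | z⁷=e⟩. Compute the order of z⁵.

Compute successive powers until reaching e:
  (z⁵)¹ = z⁵, (z⁵)² = z³, (z⁵)³ = z, (z⁵)⁴ = z⁶, (z⁵)⁵ = z⁴, (z⁵)⁶ = z², (z⁵)⁷ = e.
The smallest positive k with (z⁵)ᵏ = e is 7.

Answer: 7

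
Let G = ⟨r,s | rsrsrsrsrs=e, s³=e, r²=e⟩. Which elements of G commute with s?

⟨s⟩ ⊆ C_G(s) since powers of s commute with s; so |C_G(s)| ≥ |⟨s⟩| = 3.
By orbit–stabilizer, |C_G(s)| = |G| / |conj. class of s| = 60 / 20 = 3.
The 3 elements commuting with s are {e, s, s²}.

Answer: {e, s, s²}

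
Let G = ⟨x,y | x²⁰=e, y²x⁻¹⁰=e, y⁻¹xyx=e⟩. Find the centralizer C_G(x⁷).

⟨x⁷⟩ ⊆ C_G(x⁷) since powers of x⁷ commute with x⁷; so |C_G(x⁷)| ≥ |⟨x⁷⟩| = 20.
By orbit–stabilizer, |C_G(x⁷)| = |G| / |conj. class of x⁷| = 40 / 2 = 20.
The 20 elements commuting with x⁷ are {e, x, x², x³, x⁴, x⁵, x⁶, x⁷, x⁸, x⁹, x¹⁰, x¹¹, x¹², x¹³, x¹⁴, x¹⁵, x¹⁶, x¹⁷, x¹⁸, x¹⁹}.

Answer: {e, x, x², x³, x⁴, x⁵, x⁶, x⁷, x⁸, x⁹, x¹⁰, x¹¹, x¹², x¹³, x¹⁴, x¹⁵, x¹⁶, x¹⁷, x¹⁸, x¹⁹}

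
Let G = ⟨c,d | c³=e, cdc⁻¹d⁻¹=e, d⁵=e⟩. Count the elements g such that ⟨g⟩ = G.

G is cyclic of order 15. An element generates G iff its order is 15, and a cyclic group of order 15 has exactly φ(15) = 8 such elements.

Answer: 8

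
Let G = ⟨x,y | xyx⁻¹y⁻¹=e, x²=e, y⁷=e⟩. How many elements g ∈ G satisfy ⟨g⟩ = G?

G is cyclic of order 14. An element generates G iff its order is 14, and a cyclic group of order 14 has exactly φ(14) = 6 such elements.

Answer: 6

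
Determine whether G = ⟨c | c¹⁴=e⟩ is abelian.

G has a single generator, so G is cyclic and hence abelian.

Answer: Yes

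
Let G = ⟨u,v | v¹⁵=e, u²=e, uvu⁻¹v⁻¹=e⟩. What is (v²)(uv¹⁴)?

Compute (v²) · (uv¹⁴) by multiplying left to right and reducing via the relations at each step:
  (v²) · u = uv²
  (uv²) · v¹⁴ = uv

Answer: uv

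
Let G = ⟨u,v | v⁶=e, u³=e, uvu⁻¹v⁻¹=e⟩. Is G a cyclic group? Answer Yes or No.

|G| = 18, but the maximum element order in G is 6 < 18. No single element generates all of G, so G is not cyclic.

Answer: No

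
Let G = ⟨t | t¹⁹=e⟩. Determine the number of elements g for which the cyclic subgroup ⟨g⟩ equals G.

G is cyclic of order 19. An element generates G iff its order is 19, and a cyclic group of order 19 has exactly φ(19) = 18 such elements.

Answer: 18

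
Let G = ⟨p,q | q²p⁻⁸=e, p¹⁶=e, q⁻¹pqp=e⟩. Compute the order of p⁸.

Compute successive powers until reaching e:
  (p⁸)¹ = p⁸, (p⁸)² = e.
The smallest positive k with (p⁸)ᵏ = e is 2.

Answer: 2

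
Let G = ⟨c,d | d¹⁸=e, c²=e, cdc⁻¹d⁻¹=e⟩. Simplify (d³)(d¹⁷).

Compute (d³) · (d¹⁷) by multiplying left to right and reducing via the relations at each step:
  (d³) · d¹⁷ = d²

Answer: d²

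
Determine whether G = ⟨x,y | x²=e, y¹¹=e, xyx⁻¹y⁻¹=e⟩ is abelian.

Each pair of generators commutes: x·y = xy = y·x. Since the generators pairwise commute, every element of G commutes with every other, so G is abelian.

Answer: Yes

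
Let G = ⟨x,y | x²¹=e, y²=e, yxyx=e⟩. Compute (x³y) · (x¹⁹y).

Compute (x³y) · (x¹⁹y) by multiplying left to right and reducing via the relations at each step:
  (x³y) · x¹⁹ = x⁵y
  (x⁵y) · y = x⁵

Answer: x⁵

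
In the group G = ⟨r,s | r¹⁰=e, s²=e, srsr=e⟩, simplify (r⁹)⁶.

Compute successive powers of (r⁹), reducing at each step:
  (r⁹)²: (r⁹) · r⁹ = r⁸
  (r⁹)³: (r⁸) · r⁹ = r⁷
  (r⁹)⁴: (r⁷) · r⁹ = r⁶
  (r⁹)⁵: (r⁶) · r⁹ = r⁵
  (r⁹)⁶: (r⁵) · r⁹ = r⁴

Answer: r⁴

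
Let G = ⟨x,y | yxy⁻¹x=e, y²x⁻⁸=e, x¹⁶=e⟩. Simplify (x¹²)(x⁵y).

Compute (x¹²) · (x⁵y) by multiplying left to right and reducing via the relations at each step:
  (x¹²) · x⁵ = x
  x · y = xy

Answer: xy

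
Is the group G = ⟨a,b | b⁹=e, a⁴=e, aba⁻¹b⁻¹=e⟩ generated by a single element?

|G| = 36. The element ab has order 36 (its powers give 36 distinct elements), so ⟨ab⟩ = G and G is cyclic.

Answer: Yes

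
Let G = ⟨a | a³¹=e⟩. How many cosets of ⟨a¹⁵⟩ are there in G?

First find ord(a¹⁵) by computing successive powers:
  (a¹⁵)¹ = a¹⁵, (a¹⁵)² = a³⁰, (a¹⁵)³ = a¹⁴, (a¹⁵)⁴ = a²⁹, (a¹⁵)⁵ = a¹³, (a¹⁵)⁶ = a²⁸, (a¹⁵)⁷ = a¹², (a¹⁵)⁸ = a²⁷, (a¹⁵)⁹ = a¹¹, (a¹⁵)¹⁰ = a²⁶, (a¹⁵)¹¹ = a¹⁰, (a¹⁵)¹² = a²⁵, (a¹⁵)¹³ = a⁹, (a¹⁵)¹⁴ = a²⁴, (a¹⁵)¹⁵ = a⁸, (a¹⁵)¹⁶ = a²³, (a¹⁵)¹⁷ = a⁷, (a¹⁵)¹⁸ = a²², (a¹⁵)¹⁹ = a⁶, (a¹⁵)²⁰ = a²¹, (a¹⁵)²¹ = a⁵, (a¹⁵)²² = a²⁰, (a¹⁵)²³ = a⁴, (a¹⁵)²⁴ = a¹⁹, (a¹⁵)²⁵ = a³, (a¹⁵)²⁶ = a¹⁸, (a¹⁵)²⁷ = a², (a¹⁵)²⁸ = a¹⁷, (a¹⁵)²⁹ = a, (a¹⁵)³⁰ = a¹⁶, (a¹⁵)³¹ = e.
So |⟨a¹⁵⟩| = ord(a¹⁵) = 31. With |G| = 31, by Lagrange [G : ⟨a¹⁵⟩] = 31/31 = 1.

Answer: 1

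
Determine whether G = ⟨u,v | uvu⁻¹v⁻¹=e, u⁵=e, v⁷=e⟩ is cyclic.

|G| = 35. The element uv has order 35 (its powers give 35 distinct elements), so ⟨uv⟩ = G and G is cyclic.

Answer: Yes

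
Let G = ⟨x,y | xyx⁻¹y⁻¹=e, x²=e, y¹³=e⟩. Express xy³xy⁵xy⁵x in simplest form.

Multiply left to right, reducing at each step:
  x · y³ = xy³
  (xy³) · x = y³
  (y³) · y⁵ = y⁸
  (y⁸) · x = xy⁸
  (xy⁸) · y⁵ = x
  x · x = e

Answer: e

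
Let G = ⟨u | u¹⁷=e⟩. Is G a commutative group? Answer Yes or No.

G has a single generator, so G is cyclic and hence abelian.

Answer: Yes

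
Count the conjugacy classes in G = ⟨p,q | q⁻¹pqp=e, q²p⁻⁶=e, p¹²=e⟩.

The conjugacy classes (representative and size) are:
  [e] (size 1), [p¹¹] (size 2), [p²] (size 2), [p⁹] (size 2), [p⁴] (size 2), [p⁵] (size 2), [p⁶] (size 1), [p²q] (size 6), [pq] (size 6).
Class equation: 1 + 2 + 2 + 2 + 2 + 2 + 1 + 6 + 6 = 24 = |G|. So G has 9 conjugacy classes.

Answer: 9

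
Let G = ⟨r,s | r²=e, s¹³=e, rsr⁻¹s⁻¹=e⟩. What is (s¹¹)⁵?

Compute successive powers of (s¹¹), reducing at each step:
  (s¹¹)²: (s¹¹) · s¹¹ = s⁹
  (s¹¹)³: (s⁹) · s¹¹ = s⁷
  (s¹¹)⁴: (s⁷) · s¹¹ = s⁵
  (s¹¹)⁵: (s⁵) · s¹¹ = s³

Answer: s³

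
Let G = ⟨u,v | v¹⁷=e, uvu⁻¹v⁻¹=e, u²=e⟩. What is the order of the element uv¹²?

Compute successive powers until reaching e:
  (uv¹²)¹ = uv¹², (uv¹²)² = v⁷, (uv¹²)³ = uv², (uv¹²)⁴ = v¹⁴, (uv¹²)⁵ = uv⁹, (uv¹²)⁶ = v⁴, (uv¹²)⁷ = uv¹⁶, (uv¹²)⁸ = v¹¹, (uv¹²)⁹ = uv⁶, (uv¹²)¹⁰ = v, (uv¹²)¹¹ = uv¹³, (uv¹²)¹² = v⁸, (uv¹²)¹³ = uv³, (uv¹²)¹⁴ = v¹⁵, (uv¹²)¹⁵ = uv¹⁰, (uv¹²)¹⁶ = v⁵, (uv¹²)¹⁷ = u, (uv¹²)¹⁸ = v¹², (uv¹²)¹⁹ = uv⁷, (uv¹²)²⁰ = v², (uv¹²)²¹ = uv¹⁴, (uv¹²)²² = v⁹, (uv¹²)²³ = uv⁴, (uv¹²)²⁴ = v¹⁶, (uv¹²)²⁵ = uv¹¹, (uv¹²)²⁶ = v⁶, (uv¹²)²⁷ = uv, (uv¹²)²⁸ = v¹³, (uv¹²)²⁹ = uv⁸, (uv¹²)³⁰ = v³, (uv¹²)³¹ = uv¹⁵, (uv¹²)³² = v¹⁰, (uv¹²)³³ = uv⁵, (uv¹²)³⁴ = e.
The smallest positive k with (uv¹²)ᵏ = e is 34.

Answer: 34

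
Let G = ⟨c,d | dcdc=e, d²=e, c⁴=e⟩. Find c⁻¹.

The order of c is 4 (smallest k with cᵏ = e), so c⁻¹ = c³ = c³.
Check: c · (c³) → c · c³ = e, giving e as required.

Answer: c³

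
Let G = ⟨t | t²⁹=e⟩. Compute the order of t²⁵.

Compute successive powers until reaching e:
  (t²⁵)¹ = t²⁵, (t²⁵)² = t²¹, (t²⁵)³ = t¹⁷, (t²⁵)⁴ = t¹³, (t²⁵)⁵ = t⁹, (t²⁵)⁶ = t⁵, (t²⁵)⁷ = t, (t²⁵)⁸ = t²⁶, (t²⁵)⁹ = t²², (t²⁵)¹⁰ = t¹⁸, (t²⁵)¹¹ = t¹⁴, (t²⁵)¹² = t¹⁰, (t²⁵)¹³ = t⁶, (t²⁵)¹⁴ = t², (t²⁵)¹⁵ = t²⁷, (t²⁵)¹⁶ = t²³, (t²⁵)¹⁷ = t¹⁹, (t²⁵)¹⁸ = t¹⁵, (t²⁵)¹⁹ = t¹¹, (t²⁵)²⁰ = t⁷, (t²⁵)²¹ = t³, (t²⁵)²² = t²⁸, (t²⁵)²³ = t²⁴, (t²⁵)²⁴ = t²⁰, (t²⁵)²⁵ = t¹⁶, (t²⁵)²⁶ = t¹², (t²⁵)²⁷ = t⁸, (t²⁵)²⁸ = t⁴, (t²⁵)²⁹ = e.
The smallest positive k with (t²⁵)ᵏ = e is 29.

Answer: 29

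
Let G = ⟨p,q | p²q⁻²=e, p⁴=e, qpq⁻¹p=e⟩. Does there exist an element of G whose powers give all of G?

Every cyclic group is abelian. But p·q = pq while q·p = pq⁻¹, so p·q ≠ q·p and G is not abelian. Hence G is not cyclic.

Answer: No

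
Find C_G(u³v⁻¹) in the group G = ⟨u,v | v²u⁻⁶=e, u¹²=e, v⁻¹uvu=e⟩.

⟨u³v⁻¹⟩ ⊆ C_G(u³v⁻¹) since powers of u³v⁻¹ commute with u³v⁻¹; so |C_G(u³v⁻¹)| ≥ |⟨u³v⁻¹⟩| = 4.
By orbit–stabilizer, |C_G(u³v⁻¹)| = |G| / |conj. class of u³v⁻¹| = 24 / 6 = 4.
The 4 elements commuting with u³v⁻¹ are {e, u⁶, u³v, u³v⁻¹}.

Answer: {e, u⁶, u³v, u³v⁻¹}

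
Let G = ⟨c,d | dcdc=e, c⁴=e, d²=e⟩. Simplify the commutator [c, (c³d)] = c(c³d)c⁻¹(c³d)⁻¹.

[c, (c³d)] = c·(c³d)·c⁻¹·(c³d)⁻¹.
  c · (c³d) = d
  d · (c³) = cd
  (cd) · (c³d) = c²

Answer: c²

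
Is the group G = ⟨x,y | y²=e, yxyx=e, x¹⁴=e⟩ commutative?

x·y = xy but y·x = x¹³y, so x·y ≠ y·x and G is not abelian.

Answer: No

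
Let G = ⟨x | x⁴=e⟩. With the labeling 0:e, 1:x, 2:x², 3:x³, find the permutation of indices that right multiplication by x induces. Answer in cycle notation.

(0 1 2 3)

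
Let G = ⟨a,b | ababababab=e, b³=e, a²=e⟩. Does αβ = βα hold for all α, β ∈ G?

a·b = ab but b·a = ba, so a·b ≠ b·a and G is not abelian.

Answer: No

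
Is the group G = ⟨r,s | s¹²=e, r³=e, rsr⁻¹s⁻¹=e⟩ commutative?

Each pair of generators commutes: r·s = rs = s·r. Since the generators pairwise commute, every element of G commutes with every other, so G is abelian.

Answer: Yes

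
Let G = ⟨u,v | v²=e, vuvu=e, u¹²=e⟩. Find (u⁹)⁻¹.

The order of (u⁹) is 4 (smallest k with (u⁹)ᵏ = e), so (u⁹)⁻¹ = (u⁹)³ = u³.
Check: (u⁹) · (u³) → (u⁹) · u³ = e, giving e as required.

Answer: u³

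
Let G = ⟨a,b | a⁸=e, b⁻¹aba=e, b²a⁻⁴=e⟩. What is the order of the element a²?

Compute successive powers until reaching e:
  (a²)¹ = a², (a²)² = a⁴, (a²)³ = a⁶, (a²)⁴ = e.
The smallest positive k with (a²)ᵏ = e is 4.

Answer: 4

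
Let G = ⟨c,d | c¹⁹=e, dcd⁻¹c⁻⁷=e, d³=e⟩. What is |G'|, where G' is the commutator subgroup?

G' = [G, G] is generated by all commutators. The generator-pair commutators are: [c, d] = c¹³.
The subgroup they normally generate is {e, c, c², c³, c⁴, c⁵, c⁶, c⁷, c⁸, c⁹, c¹⁰, c¹¹, c¹², c¹³, c¹⁴, c¹⁵, c¹⁶, c¹⁷, c¹⁸}, of order 19.
Check: |G/G'| = 57/19 = 3 is the order of the abelianisation.

Answer: 19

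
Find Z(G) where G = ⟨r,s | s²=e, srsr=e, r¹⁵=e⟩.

An element z ∈ Z(G) iff z commutes with every generator.
For example e is central: e·r = r = r·e; e·s = s = s·e.
Whereas r ∉ Z(G) since r·s = rs ≠ r¹⁴s = s·r.
Checking each of the 30 elements this way gives Z(G) = {e}, of order 1.

Answer: {e}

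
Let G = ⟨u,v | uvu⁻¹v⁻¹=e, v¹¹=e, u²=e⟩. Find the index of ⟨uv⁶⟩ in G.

First find ord(uv⁶) by computing successive powers:
  (uv⁶)¹ = uv⁶, (uv⁶)² = v, (uv⁶)³ = uv⁷, (uv⁶)⁴ = v², (uv⁶)⁵ = uv⁸, (uv⁶)⁶ = v³, (uv⁶)⁷ = uv⁹, (uv⁶)⁸ = v⁴, (uv⁶)⁹ = uv¹⁰, (uv⁶)¹⁰ = v⁵, (uv⁶)¹¹ = u, (uv⁶)¹² = v⁶, (uv⁶)¹³ = uv, (uv⁶)¹⁴ = v⁷, (uv⁶)¹⁵ = uv², (uv⁶)¹⁶ = v⁸, (uv⁶)¹⁷ = uv³, (uv⁶)¹⁸ = v⁹, (uv⁶)¹⁹ = uv⁴, (uv⁶)²⁰ = v¹⁰, (uv⁶)²¹ = uv⁵, (uv⁶)²² = e.
So |⟨uv⁶⟩| = ord(uv⁶) = 22. With |G| = 22, by Lagrange [G : ⟨uv⁶⟩] = 22/22 = 1.

Answer: 1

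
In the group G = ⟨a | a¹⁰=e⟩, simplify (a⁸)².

Compute successive powers of (a⁸), reducing at each step:
  (a⁸)²: (a⁸) · a⁸ = a⁶

Answer: a⁶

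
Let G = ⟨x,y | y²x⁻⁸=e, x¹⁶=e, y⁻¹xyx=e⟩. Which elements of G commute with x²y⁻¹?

⟨x²y⁻¹⟩ ⊆ C_G(x²y⁻¹) since powers of x²y⁻¹ commute with x²y⁻¹; so |C_G(x²y⁻¹)| ≥ |⟨x²y⁻¹⟩| = 4.
By orbit–stabilizer, |C_G(x²y⁻¹)| = |G| / |conj. class of x²y⁻¹| = 32 / 8 = 4.
The 4 elements commuting with x²y⁻¹ are {e, x⁸, x²y, x²y⁻¹}.

Answer: {e, x⁸, x²y, x²y⁻¹}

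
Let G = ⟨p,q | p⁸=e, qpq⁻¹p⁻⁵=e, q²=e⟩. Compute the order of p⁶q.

Compute successive powers until reaching e:
  (p⁶q)¹ = p⁶q, (p⁶q)² = p⁴, (p⁶q)³ = p²q, (p⁶q)⁴ = e.
The smallest positive k with (p⁶q)ᵏ = e is 4.

Answer: 4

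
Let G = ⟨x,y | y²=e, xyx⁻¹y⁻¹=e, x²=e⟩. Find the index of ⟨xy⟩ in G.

First find ord(xy) by computing successive powers:
  (xy)¹ = xy, (xy)² = e.
So |⟨xy⟩| = ord(xy) = 2. With |G| = 4, by Lagrange [G : ⟨xy⟩] = 4/2 = 2.

Answer: 2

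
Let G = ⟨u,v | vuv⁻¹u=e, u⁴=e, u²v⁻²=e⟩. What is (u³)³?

Compute successive powers of (u³), reducing at each step:
  (u³)²: (u³) · u³ = u²
  (u³)³: (u²) · u³ = u

Answer: u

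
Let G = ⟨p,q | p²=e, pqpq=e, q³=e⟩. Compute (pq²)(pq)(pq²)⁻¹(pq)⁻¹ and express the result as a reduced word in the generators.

[(pq²), (pq)] = (pq²)·(pq)·(pq²)⁻¹·(pq)⁻¹.
  (pq²) · (pq) = q²
  (q²) · (pq²) = p
  p · (pq) = q

Answer: q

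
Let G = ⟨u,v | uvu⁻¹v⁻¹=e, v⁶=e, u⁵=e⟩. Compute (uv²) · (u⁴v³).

Compute (uv²) · (u⁴v³) by multiplying left to right and reducing via the relations at each step:
  (uv²) · u⁴ = v²
  (v²) · v³ = v⁵

Answer: v⁵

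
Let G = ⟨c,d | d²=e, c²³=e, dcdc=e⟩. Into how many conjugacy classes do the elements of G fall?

The conjugacy classes (representative and size) are:
  [e] (size 1), [c] (size 2), [c²¹] (size 2), [c²⁰] (size 2), [c⁴] (size 2), [c¹⁸] (size 2), [c⁶] (size 2), [c¹⁶] (size 2), [c⁸] (size 2), [c⁹] (size 2), [c¹⁰] (size 2), [c¹²] (size 2), [c¹⁸d] (size 23).
Class equation: 1 + 2 + 2 + 2 + 2 + 2 + 2 + 2 + 2 + 2 + 2 + 2 + 23 = 46 = |G|. So G has 13 conjugacy classes.

Answer: 13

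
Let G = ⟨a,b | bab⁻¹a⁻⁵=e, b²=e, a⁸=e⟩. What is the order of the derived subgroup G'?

G' = [G, G] is generated by all commutators. The generator-pair commutators are: [a, b] = a⁴.
The subgroup they normally generate is {e, a⁴}, of order 2.
Check: |G/G'| = 16/2 = 8 is the order of the abelianisation.

Answer: 2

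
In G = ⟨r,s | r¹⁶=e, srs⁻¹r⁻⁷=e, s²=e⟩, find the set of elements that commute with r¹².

⟨r¹²⟩ ⊆ C_G(r¹²) since powers of r¹² commute with r¹²; so |C_G(r¹²)| ≥ |⟨r¹²⟩| = 4.
By orbit–stabilizer, |C_G(r¹²)| = |G| / |conj. class of r¹²| = 32 / 2 = 16.
The 16 elements commuting with r¹² are {e, r, r², r³, r⁴, r⁵, r⁶, r⁷, r⁸, r⁹, r¹⁰, r¹¹, r¹², r¹³, r¹⁴, r¹⁵}.

Answer: {e, r, r², r³, r⁴, r⁵, r⁶, r⁷, r⁸, r⁹, r¹⁰, r¹¹, r¹², r¹³, r¹⁴, r¹⁵}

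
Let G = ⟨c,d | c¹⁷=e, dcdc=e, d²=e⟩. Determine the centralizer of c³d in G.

⟨c³d⟩ ⊆ C_G(c³d) since powers of c³d commute with c³d; so |C_G(c³d)| ≥ |⟨c³d⟩| = 2.
By orbit–stabilizer, |C_G(c³d)| = |G| / |conj. class of c³d| = 34 / 17 = 2.
The 2 elements commuting with c³d are {e, c³d}.

Answer: {e, c³d}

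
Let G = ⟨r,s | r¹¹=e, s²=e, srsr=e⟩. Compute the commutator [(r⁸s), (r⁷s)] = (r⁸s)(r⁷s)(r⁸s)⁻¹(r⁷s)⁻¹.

[(r⁸s), (r⁷s)] = (r⁸s)·(r⁷s)·(r⁸s)⁻¹·(r⁷s)⁻¹.
  (r⁸s) · (r⁷s) = r
  r · (r⁸s) = r⁹s
  (r⁹s) · (r⁷s) = r²

Answer: r²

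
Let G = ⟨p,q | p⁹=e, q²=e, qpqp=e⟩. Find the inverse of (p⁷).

The order of (p⁷) is 9 (smallest k with (p⁷)ᵏ = e), so (p⁷)⁻¹ = (p⁷)⁸ = p².
Check: (p⁷) · (p²) → (p⁷) · p² = e, giving e as required.

Answer: p²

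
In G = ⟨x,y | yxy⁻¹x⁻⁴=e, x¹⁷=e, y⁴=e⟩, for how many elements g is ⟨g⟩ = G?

⟨g⟩ = G would require ord(g) = |G| = 68, but the maximum element order in G is 17 < 68. So G is not cyclic and no single element generates it: the count is 0.

Answer: 0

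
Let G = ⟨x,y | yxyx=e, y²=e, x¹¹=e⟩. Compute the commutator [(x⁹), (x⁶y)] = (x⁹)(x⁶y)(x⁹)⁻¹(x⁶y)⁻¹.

[(x⁹), (x⁶y)] = (x⁹)·(x⁶y)·(x⁹)⁻¹·(x⁶y)⁻¹.
  (x⁹) · (x⁶y) = x⁴y
  (x⁴y) · (x²) = x²y
  (x²y) · (x⁶y) = x⁷

Answer: x⁷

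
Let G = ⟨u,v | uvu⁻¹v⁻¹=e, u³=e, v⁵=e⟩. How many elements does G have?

Enumerate words in the generators, reducing via the relations: the distinct elements are
  {e, u, v, uv, u², v², v³, v⁴, uv², uv³, uv⁴, u²v, u²v², u²v³, u²v⁴}.
No further products give new elements, so |G| = 15.

Answer: 15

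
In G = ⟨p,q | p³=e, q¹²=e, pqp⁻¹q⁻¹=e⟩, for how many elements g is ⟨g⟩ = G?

⟨g⟩ = G would require ord(g) = |G| = 36, but the maximum element order in G is 12 < 36. So G is not cyclic and no single element generates it: the count is 0.

Answer: 0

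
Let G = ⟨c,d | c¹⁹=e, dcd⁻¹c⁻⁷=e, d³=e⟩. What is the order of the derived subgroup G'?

G' = [G, G] is generated by all commutators. The generator-pair commutators are: [c, d] = c¹³.
The subgroup they normally generate is {e, c, c², c³, c⁴, c⁵, c⁶, c⁷, c⁸, c⁹, c¹⁰, c¹¹, c¹², c¹³, c¹⁴, c¹⁵, c¹⁶, c¹⁷, c¹⁸}, of order 19.
Check: |G/G'| = 57/19 = 3 is the order of the abelianisation.

Answer: 19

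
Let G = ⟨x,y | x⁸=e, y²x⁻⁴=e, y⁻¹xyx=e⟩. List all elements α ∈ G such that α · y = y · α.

⟨y⟩ ⊆ C_G(y) since powers of y commute with y; so |C_G(y)| ≥ |⟨y⟩| = 4.
By orbit–stabilizer, |C_G(y)| = |G| / |conj. class of y| = 16 / 4 = 4.
The 4 elements commuting with y are {e, x⁴, y, y⁻¹}.

Answer: {e, x⁴, y, y⁻¹}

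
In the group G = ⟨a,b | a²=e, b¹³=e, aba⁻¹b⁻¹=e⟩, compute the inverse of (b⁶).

The order of (b⁶) is 13 (smallest k with (b⁶)ᵏ = e), so (b⁶)⁻¹ = (b⁶)¹² = b⁷.
Check: (b⁶) · (b⁷) → (b⁶) · b⁷ = e, giving e as required.

Answer: b⁷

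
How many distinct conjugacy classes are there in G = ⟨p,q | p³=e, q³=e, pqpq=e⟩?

The conjugacy classes (representative and size) are:
  [e] (size 1), [qp²] (size 4), [q²p] (size 4), [p²q²] (size 3).
Class equation: 1 + 4 + 4 + 3 = 12 = |G|. So G has 4 conjugacy classes.

Answer: 4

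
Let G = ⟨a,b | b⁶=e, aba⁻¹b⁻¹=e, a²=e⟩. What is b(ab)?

Compute b · (ab) by multiplying left to right and reducing via the relations at each step:
  b · a = ab
  (ab) · b = ab²

Answer: ab²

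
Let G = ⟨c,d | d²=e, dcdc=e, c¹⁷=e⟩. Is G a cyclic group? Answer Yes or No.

Every cyclic group is abelian. But c·d = cd while d·c = c¹⁶d, so c·d ≠ d·c and G is not abelian. Hence G is not cyclic.

Answer: No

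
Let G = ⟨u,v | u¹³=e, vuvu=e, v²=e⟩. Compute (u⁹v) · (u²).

Compute (u⁹v) · (u²) by multiplying left to right and reducing via the relations at each step:
  (u⁹v) · u² = u⁷v

Answer: u⁷v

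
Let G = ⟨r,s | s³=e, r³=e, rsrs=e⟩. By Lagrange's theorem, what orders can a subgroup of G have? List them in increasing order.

|G| = 12 = 2² · 3. By Lagrange's theorem the order of any subgroup divides 12; the divisors of 12 are 1, 2, 3, 4, 6, 12.

Answer: 1, 2, 3, 4, 6, 12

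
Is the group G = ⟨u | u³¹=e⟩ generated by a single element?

|G| = 31. The element u has order 31 (its powers give 31 distinct elements), so ⟨u⟩ = G and G is cyclic.

Answer: Yes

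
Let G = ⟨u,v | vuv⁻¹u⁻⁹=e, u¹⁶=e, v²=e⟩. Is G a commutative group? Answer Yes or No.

u·v = uv but v·u = u⁹v, so u·v ≠ v·u and G is not abelian.

Answer: No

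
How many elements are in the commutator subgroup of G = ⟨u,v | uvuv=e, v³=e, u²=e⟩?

G' = [G, G] is generated by all commutators. The generator-pair commutators are: [u, v] = v.
The subgroup they normally generate is {e, v, v²}, of order 3.
Check: |G/G'| = 6/3 = 2 is the order of the abelianisation.

Answer: 3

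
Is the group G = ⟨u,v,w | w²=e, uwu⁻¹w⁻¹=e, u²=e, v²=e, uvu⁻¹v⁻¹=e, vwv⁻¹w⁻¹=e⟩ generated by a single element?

|G| = 8, but the maximum element order in G is 2 < 8. No single element generates all of G, so G is not cyclic.

Answer: No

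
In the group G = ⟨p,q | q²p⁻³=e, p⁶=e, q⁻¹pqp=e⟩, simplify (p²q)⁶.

Compute successive powers of (p²q), reducing at each step:
  (p²q)²: (p²q) · p² = q;   q · q = p³
  (p²q)³: (p³) · p² = p⁵;   (p⁵) · q = p²q⁻¹
  (p²q)⁴: (p²q⁻¹) · p² = q⁻¹;   (q⁻¹) · q = e
  (p²q)⁵: e · p² = p²;   (p²) · q = p²q
  (p²q)⁶: (p²q) · p² = q;   q · q = p³

Answer: p³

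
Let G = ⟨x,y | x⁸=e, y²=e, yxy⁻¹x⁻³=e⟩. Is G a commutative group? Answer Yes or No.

x·y = xy but y·x = x³y, so x·y ≠ y·x and G is not abelian.

Answer: No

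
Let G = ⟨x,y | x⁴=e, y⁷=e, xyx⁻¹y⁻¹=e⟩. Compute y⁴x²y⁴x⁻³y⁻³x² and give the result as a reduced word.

Multiply left to right, reducing at each step:
  (y⁴) · x² = x²y⁴
  (x²y⁴) · y⁴ = x²y
  (x²y) · x⁻³ = x³y
  (x³y) · y⁻³ = x³y⁵
  (x³y⁵) · x² = xy⁵

Answer: xy⁵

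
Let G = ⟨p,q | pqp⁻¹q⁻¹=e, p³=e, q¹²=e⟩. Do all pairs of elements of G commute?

Each pair of generators commutes: p·q = pq = q·p. Since the generators pairwise commute, every element of G commutes with every other, so G is abelian.

Answer: Yes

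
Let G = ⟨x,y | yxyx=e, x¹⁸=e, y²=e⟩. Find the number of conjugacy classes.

The conjugacy classes (representative and size) are:
  [e] (size 1), [x] (size 2), [x²] (size 2), [x³] (size 2), [x¹⁴] (size 2), [x⁵] (size 2), [x¹²] (size 2), [x⁷] (size 2), [x¹⁰] (size 2), [x⁹] (size 1), [x¹⁰y] (size 9), [xy] (size 9).
Class equation: 1 + 2 + 2 + 2 + 2 + 2 + 2 + 2 + 2 + 1 + 9 + 9 = 36 = |G|. So G has 12 conjugacy classes.

Answer: 12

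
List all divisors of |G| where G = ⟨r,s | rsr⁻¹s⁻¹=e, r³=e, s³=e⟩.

|G| = 9 = 3². By Lagrange's theorem the order of any subgroup divides 9; the divisors of 9 are 1, 3, 9.

Answer: 1, 3, 9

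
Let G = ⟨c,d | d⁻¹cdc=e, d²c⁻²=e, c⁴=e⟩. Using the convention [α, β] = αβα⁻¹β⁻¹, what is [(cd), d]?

[(cd), d] = (cd)·d·(cd)⁻¹·d⁻¹.
  (cd) · d = c³
  (c³) · (cd⁻¹) = d⁻¹
  (d⁻¹) · (d⁻¹) = c²

Answer: c²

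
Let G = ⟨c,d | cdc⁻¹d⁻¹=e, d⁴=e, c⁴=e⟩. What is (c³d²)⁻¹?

The order of (c³d²) is 4 (smallest k with (c³d²)ᵏ = e), so (c³d²)⁻¹ = (c³d²)³ = cd².
Check: (c³d²) · (cd²) → (c³d²) · c = d²;   (d²) · d² = e, giving e as required.

Answer: cd²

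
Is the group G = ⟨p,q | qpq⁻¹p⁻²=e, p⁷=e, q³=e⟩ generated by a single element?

Every cyclic group is abelian. But p·q = pq while q·p = p²q, so p·q ≠ q·p and G is not abelian. Hence G is not cyclic.

Answer: No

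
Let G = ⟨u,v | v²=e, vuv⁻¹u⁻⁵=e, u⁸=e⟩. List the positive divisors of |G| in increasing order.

|G| = 16 = 2⁴. By Lagrange's theorem the order of any subgroup divides 16; the divisors of 16 are 1, 2, 4, 8, 16.

Answer: 1, 2, 4, 8, 16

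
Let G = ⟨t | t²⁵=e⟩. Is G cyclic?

|G| = 25. The element t has order 25 (its powers give 25 distinct elements), so ⟨t⟩ = G and G is cyclic.

Answer: Yes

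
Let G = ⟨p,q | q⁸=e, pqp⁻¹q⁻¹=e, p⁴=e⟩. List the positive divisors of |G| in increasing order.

|G| = 32 = 2⁵. By Lagrange's theorem the order of any subgroup divides 32; the divisors of 32 are 1, 2, 4, 8, 16, 32.

Answer: 1, 2, 4, 8, 16, 32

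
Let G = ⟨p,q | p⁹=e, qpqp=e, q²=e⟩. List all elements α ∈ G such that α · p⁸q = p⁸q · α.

⟨p⁸q⟩ ⊆ C_G(p⁸q) since powers of p⁸q commute with p⁸q; so |C_G(p⁸q)| ≥ |⟨p⁸q⟩| = 2.
By orbit–stabilizer, |C_G(p⁸q)| = |G| / |conj. class of p⁸q| = 18 / 9 = 2.
The 2 elements commuting with p⁸q are {e, p⁸q}.

Answer: {e, p⁸q}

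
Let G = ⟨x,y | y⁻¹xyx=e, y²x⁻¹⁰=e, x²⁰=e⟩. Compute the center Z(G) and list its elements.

An element z ∈ Z(G) iff z commutes with every generator.
For example x¹⁰ is central: (x¹⁰)·x = x¹¹ = x·(x¹⁰); (x¹⁰)·y = y⁻¹ = y·(x¹⁰).
Whereas x ∉ Z(G) since x·y = xy ≠ x⁹y⁻¹ = y·x.
Checking each of the 40 elements this way gives Z(G) = {e, x¹⁰}, of order 2.

Answer: {e, x¹⁰}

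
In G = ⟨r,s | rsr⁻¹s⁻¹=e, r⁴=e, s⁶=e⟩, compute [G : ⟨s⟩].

First find ord(s) by computing successive powers:
  s¹ = s, s² = s², s³ = s³, s⁴ = s⁴, s⁵ = s⁵, s⁶ = e.
So |⟨s⟩| = ord(s) = 6. With |G| = 24, by Lagrange [G : ⟨s⟩] = 24/6 = 4.

Answer: 4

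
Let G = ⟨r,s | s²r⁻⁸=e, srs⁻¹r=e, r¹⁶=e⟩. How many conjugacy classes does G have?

The conjugacy classes (representative and size) are:
  [e] (size 1), [r] (size 2), [r¹⁴] (size 2), [r¹³] (size 2), [r¹²] (size 2), [r⁵] (size 2), [r¹⁰] (size 2), [r⁷] (size 2), [r⁸] (size 1), [s⁻¹] (size 8), [r⁷s⁻¹] (size 8).
Class equation: 1 + 2 + 2 + 2 + 2 + 2 + 2 + 2 + 1 + 8 + 8 = 32 = |G|. So G has 11 conjugacy classes.

Answer: 11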